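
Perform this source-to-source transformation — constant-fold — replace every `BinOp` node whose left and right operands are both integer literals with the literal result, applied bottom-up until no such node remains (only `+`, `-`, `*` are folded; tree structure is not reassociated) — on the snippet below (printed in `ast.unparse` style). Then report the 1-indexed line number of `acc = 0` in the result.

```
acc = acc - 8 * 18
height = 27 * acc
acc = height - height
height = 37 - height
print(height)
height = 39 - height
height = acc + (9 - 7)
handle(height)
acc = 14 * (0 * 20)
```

Transformed code:
acc = acc - 144
height = 27 * acc
acc = height - height
height = 37 - height
print(height)
height = 39 - height
height = acc + 2
handle(height)
acc = 0

9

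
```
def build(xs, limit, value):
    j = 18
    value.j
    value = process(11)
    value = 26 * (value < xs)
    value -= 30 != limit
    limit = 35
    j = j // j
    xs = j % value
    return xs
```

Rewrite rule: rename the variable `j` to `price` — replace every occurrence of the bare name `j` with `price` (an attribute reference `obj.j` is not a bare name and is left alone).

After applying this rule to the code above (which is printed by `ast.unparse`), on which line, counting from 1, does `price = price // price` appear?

Transformed code:
def build(xs, limit, value):
    price = 18
    value.j
    value = process(11)
    value = 26 * (value < xs)
    value -= 30 != limit
    limit = 35
    price = price // price
    xs = price % value
    return xs

8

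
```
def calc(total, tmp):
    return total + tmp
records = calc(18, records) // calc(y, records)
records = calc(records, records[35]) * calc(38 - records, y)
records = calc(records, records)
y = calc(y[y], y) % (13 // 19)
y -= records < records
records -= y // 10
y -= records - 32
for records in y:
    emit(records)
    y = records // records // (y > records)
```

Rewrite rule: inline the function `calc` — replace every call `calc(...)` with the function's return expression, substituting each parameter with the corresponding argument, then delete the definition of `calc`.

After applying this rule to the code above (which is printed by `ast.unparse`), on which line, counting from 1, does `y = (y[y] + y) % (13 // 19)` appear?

4

Transformed code:
records = (18 + records) // (y + records)
records = (records + records[35]) * (38 - records + y)
records = records + records
y = (y[y] + y) % (13 // 19)
y -= records < records
records -= y // 10
y -= records - 32
for records in y:
    emit(records)
    y = records // records // (y > records)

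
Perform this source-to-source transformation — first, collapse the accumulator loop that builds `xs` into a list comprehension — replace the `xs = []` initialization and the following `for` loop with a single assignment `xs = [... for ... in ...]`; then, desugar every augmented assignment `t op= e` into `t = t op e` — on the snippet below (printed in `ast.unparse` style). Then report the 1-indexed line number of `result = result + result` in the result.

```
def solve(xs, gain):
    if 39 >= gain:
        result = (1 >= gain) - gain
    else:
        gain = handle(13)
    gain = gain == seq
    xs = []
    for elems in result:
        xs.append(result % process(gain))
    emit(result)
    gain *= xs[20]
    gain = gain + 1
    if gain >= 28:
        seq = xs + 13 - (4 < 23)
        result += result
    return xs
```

13

Transformed code:
def solve(xs, gain):
    if 39 >= gain:
        result = (1 >= gain) - gain
    else:
        gain = handle(13)
    gain = gain == seq
    xs = [result % process(gain) for elems in result]
    emit(result)
    gain = gain * xs[20]
    gain = gain + 1
    if gain >= 28:
        seq = xs + 13 - (4 < 23)
        result = result + result
    return xs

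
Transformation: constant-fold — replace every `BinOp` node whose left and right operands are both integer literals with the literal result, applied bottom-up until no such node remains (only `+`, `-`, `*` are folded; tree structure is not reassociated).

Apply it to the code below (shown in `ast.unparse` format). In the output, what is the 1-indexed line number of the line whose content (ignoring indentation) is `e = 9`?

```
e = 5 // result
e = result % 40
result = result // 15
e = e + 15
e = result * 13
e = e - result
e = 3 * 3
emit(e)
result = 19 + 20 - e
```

Transformed code:
e = 5 // result
e = result % 40
result = result // 15
e = e + 15
e = result * 13
e = e - result
e = 9
emit(e)
result = 39 - e

7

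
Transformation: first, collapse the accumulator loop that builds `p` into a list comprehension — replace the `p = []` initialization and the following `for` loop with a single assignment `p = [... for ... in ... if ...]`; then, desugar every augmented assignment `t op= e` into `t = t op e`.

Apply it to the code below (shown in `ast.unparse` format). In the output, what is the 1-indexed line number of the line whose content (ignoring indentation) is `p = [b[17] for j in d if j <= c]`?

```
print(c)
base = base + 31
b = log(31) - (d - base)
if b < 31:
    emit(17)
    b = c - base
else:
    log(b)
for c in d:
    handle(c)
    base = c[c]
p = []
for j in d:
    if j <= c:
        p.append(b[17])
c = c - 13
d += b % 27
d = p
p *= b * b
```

Transformed code:
print(c)
base = base + 31
b = log(31) - (d - base)
if b < 31:
    emit(17)
    b = c - base
else:
    log(b)
for c in d:
    handle(c)
    base = c[c]
p = [b[17] for j in d if j <= c]
c = c - 13
d = d + b % 27
d = p
p = p * (b * b)

12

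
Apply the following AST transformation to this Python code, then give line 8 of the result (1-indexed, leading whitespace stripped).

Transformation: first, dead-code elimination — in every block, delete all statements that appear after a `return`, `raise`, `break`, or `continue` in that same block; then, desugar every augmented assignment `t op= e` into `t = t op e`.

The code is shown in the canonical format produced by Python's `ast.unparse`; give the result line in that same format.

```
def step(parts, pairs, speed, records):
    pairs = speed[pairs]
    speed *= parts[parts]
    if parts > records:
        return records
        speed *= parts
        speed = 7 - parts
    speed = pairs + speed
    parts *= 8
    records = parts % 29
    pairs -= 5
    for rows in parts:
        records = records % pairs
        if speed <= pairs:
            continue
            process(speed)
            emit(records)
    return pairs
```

Transformed code:
def step(parts, pairs, speed, records):
    pairs = speed[pairs]
    speed = speed * parts[parts]
    if parts > records:
        return records
    speed = pairs + speed
    parts = parts * 8
    records = parts % 29
    pairs = pairs - 5
    for rows in parts:
        records = records % pairs
        if speed <= pairs:
            continue
    return pairs

records = parts % 29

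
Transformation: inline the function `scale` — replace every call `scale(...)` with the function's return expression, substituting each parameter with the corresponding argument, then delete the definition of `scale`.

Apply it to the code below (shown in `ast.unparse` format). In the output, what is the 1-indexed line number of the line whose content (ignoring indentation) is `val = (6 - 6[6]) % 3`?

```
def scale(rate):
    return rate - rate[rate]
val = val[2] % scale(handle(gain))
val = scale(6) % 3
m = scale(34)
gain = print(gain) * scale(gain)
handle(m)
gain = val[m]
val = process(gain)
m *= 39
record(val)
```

2

Transformed code:
val = val[2] % (handle(gain) - handle(gain)[handle(gain)])
val = (6 - 6[6]) % 3
m = 34 - 34[34]
gain = print(gain) * (gain - gain[gain])
handle(m)
gain = val[m]
val = process(gain)
m *= 39
record(val)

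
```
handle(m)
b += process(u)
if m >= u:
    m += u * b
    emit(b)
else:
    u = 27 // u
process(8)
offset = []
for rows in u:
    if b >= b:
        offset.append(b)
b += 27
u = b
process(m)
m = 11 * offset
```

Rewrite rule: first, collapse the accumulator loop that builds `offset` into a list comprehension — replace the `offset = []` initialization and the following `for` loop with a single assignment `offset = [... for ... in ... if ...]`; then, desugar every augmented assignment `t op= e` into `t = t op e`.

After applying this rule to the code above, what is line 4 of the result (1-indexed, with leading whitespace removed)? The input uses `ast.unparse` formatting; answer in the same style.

m = m + u * b

Transformed code:
handle(m)
b = b + process(u)
if m >= u:
    m = m + u * b
    emit(b)
else:
    u = 27 // u
process(8)
offset = [b for rows in u if b >= b]
b = b + 27
u = b
process(m)
m = 11 * offset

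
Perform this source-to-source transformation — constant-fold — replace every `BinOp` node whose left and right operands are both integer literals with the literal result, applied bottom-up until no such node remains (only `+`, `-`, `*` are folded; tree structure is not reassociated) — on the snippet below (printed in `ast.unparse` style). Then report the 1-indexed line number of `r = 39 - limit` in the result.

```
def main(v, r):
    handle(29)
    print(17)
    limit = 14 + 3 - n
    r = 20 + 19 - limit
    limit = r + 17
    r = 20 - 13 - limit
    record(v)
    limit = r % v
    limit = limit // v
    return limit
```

5

Transformed code:
def main(v, r):
    handle(29)
    print(17)
    limit = 17 - n
    r = 39 - limit
    limit = r + 17
    r = 7 - limit
    record(v)
    limit = r % v
    limit = limit // v
    return limit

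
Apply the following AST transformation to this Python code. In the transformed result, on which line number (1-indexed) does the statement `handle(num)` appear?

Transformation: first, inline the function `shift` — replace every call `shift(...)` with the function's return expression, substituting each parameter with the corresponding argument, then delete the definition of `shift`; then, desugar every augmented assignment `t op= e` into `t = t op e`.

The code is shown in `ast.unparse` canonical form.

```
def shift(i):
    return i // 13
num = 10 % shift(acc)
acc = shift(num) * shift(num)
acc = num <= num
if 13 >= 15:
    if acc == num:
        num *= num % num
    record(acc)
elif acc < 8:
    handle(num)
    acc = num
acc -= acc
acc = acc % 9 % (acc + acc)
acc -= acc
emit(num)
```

9

Transformed code:
num = 10 % (acc // 13)
acc = num // 13 * (num // 13)
acc = num <= num
if 13 >= 15:
    if acc == num:
        num = num * (num % num)
    record(acc)
elif acc < 8:
    handle(num)
    acc = num
acc = acc - acc
acc = acc % 9 % (acc + acc)
acc = acc - acc
emit(num)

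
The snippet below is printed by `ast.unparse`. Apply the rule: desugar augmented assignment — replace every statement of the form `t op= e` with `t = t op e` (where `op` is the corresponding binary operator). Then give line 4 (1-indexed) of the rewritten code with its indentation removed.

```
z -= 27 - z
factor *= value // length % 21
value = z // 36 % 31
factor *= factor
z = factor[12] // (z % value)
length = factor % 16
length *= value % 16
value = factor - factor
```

Transformed code:
z = z - (27 - z)
factor = factor * (value // length % 21)
value = z // 36 % 31
factor = factor * factor
z = factor[12] // (z % value)
length = factor % 16
length = length * (value % 16)
value = factor - factor

factor = factor * factor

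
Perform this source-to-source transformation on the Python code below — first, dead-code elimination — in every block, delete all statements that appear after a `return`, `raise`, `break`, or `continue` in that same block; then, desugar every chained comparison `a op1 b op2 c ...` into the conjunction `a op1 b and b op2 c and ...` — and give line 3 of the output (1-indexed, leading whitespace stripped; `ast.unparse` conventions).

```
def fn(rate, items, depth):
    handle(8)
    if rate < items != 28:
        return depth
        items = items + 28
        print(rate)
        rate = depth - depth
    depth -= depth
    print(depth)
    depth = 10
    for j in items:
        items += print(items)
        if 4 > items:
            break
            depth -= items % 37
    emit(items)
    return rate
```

Transformed code:
def fn(rate, items, depth):
    handle(8)
    if rate < items and items != 28:
        return depth
    depth -= depth
    print(depth)
    depth = 10
    for j in items:
        items += print(items)
        if 4 > items:
            break
    emit(items)
    return rate

if rate < items and items != 28:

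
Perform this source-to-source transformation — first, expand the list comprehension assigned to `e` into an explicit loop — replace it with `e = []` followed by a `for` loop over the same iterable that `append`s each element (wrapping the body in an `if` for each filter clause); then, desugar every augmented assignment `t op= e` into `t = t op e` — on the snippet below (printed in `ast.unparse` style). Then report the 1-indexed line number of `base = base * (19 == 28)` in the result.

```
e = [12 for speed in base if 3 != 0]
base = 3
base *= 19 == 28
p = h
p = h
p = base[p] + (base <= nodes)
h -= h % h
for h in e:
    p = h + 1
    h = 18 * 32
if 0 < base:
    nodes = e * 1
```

Transformed code:
e = []
for speed in base:
    if 3 != 0:
        e.append(12)
base = 3
base = base * (19 == 28)
p = h
p = h
p = base[p] + (base <= nodes)
h = h - h % h
for h in e:
    p = h + 1
    h = 18 * 32
if 0 < base:
    nodes = e * 1

6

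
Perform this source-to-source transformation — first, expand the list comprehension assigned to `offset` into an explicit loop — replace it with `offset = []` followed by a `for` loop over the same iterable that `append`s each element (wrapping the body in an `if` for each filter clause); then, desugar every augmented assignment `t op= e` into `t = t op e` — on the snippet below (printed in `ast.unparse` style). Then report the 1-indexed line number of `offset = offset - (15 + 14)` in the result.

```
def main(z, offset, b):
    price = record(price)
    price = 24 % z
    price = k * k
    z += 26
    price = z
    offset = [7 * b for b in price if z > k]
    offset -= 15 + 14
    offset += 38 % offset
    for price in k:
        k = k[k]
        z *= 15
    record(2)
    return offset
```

Transformed code:
def main(z, offset, b):
    price = record(price)
    price = 24 % z
    price = k * k
    z = z + 26
    price = z
    offset = []
    for b in price:
        if z > k:
            offset.append(7 * b)
    offset = offset - (15 + 14)
    offset = offset + 38 % offset
    for price in k:
        k = k[k]
        z = z * 15
    record(2)
    return offset

11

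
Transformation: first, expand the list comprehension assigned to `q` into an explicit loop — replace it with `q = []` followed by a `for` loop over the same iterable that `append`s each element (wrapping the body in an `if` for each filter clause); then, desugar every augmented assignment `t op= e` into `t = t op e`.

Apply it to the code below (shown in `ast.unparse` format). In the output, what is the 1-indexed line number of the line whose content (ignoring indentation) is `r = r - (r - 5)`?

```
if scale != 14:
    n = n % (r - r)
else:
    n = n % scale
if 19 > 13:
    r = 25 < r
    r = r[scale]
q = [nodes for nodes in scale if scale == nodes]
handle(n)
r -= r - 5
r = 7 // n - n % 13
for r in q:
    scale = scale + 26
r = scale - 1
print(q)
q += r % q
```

13

Transformed code:
if scale != 14:
    n = n % (r - r)
else:
    n = n % scale
if 19 > 13:
    r = 25 < r
    r = r[scale]
q = []
for nodes in scale:
    if scale == nodes:
        q.append(nodes)
handle(n)
r = r - (r - 5)
r = 7 // n - n % 13
for r in q:
    scale = scale + 26
r = scale - 1
print(q)
q = q + r % q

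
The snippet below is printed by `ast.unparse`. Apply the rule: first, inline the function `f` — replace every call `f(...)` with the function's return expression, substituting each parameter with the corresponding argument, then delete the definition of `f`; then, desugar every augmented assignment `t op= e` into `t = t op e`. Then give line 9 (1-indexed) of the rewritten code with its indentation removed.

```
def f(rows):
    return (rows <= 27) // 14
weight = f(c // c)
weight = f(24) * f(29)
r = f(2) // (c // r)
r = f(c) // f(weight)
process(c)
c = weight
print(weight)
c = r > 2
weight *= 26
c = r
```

Transformed code:
weight = (c // c <= 27) // 14
weight = (24 <= 27) // 14 * ((29 <= 27) // 14)
r = (2 <= 27) // 14 // (c // r)
r = (c <= 27) // 14 // ((weight <= 27) // 14)
process(c)
c = weight
print(weight)
c = r > 2
weight = weight * 26
c = r

weight = weight * 26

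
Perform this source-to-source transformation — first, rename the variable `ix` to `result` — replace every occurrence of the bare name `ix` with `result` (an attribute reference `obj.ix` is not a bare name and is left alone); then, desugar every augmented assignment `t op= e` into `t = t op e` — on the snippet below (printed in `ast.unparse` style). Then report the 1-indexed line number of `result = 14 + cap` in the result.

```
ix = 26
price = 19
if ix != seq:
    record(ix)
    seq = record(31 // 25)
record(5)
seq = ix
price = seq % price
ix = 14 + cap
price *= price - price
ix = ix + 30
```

Transformed code:
result = 26
price = 19
if result != seq:
    record(result)
    seq = record(31 // 25)
record(5)
seq = result
price = seq % price
result = 14 + cap
price = price * (price - price)
result = result + 30

9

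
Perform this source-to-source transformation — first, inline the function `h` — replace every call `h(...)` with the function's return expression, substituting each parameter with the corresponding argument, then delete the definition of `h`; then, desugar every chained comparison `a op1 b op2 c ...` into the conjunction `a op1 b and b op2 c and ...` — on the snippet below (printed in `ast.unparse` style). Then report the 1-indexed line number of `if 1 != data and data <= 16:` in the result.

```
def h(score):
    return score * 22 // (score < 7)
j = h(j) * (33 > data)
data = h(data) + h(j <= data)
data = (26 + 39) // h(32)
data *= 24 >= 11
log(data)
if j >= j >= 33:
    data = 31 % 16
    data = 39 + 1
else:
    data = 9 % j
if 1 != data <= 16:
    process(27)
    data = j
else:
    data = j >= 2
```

11

Transformed code:
j = j * 22 // (j < 7) * (33 > data)
data = data * 22 // (data < 7) + (j <= data) * 22 // ((j <= data) < 7)
data = (26 + 39) // (32 * 22 // (32 < 7))
data *= 24 >= 11
log(data)
if j >= j and j >= 33:
    data = 31 % 16
    data = 39 + 1
else:
    data = 9 % j
if 1 != data and data <= 16:
    process(27)
    data = j
else:
    data = j >= 2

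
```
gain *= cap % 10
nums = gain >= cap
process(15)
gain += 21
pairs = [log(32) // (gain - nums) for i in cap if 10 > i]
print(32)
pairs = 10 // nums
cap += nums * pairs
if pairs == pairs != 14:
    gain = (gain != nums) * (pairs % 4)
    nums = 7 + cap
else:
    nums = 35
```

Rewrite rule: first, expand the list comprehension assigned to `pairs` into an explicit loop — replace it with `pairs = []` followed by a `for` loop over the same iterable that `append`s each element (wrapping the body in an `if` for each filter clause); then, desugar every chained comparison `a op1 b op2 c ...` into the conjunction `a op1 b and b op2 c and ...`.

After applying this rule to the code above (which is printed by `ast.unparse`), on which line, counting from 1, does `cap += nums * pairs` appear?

11

Transformed code:
gain *= cap % 10
nums = gain >= cap
process(15)
gain += 21
pairs = []
for i in cap:
    if 10 > i:
        pairs.append(log(32) // (gain - nums))
print(32)
pairs = 10 // nums
cap += nums * pairs
if pairs == pairs and pairs != 14:
    gain = (gain != nums) * (pairs % 4)
    nums = 7 + cap
else:
    nums = 35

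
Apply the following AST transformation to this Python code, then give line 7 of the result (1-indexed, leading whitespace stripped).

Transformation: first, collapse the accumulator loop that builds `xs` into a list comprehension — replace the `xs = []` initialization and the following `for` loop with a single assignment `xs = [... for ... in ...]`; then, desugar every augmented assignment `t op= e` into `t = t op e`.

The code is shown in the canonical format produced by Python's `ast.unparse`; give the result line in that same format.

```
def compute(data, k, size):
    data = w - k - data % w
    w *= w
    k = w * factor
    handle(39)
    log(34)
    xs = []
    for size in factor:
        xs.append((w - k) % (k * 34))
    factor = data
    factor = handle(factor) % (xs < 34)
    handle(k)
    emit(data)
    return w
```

xs = [(w - k) % (k * 34) for size in factor]

Transformed code:
def compute(data, k, size):
    data = w - k - data % w
    w = w * w
    k = w * factor
    handle(39)
    log(34)
    xs = [(w - k) % (k * 34) for size in factor]
    factor = data
    factor = handle(factor) % (xs < 34)
    handle(k)
    emit(data)
    return w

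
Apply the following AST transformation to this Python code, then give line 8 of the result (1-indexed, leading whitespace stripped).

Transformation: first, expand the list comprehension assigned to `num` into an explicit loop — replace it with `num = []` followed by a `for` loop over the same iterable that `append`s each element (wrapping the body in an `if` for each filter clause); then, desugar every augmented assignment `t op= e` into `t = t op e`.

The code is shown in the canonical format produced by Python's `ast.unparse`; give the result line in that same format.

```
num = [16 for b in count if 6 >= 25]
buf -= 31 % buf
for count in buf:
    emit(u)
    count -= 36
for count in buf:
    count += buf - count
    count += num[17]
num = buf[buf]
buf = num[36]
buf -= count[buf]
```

Transformed code:
num = []
for b in count:
    if 6 >= 25:
        num.append(16)
buf = buf - 31 % buf
for count in buf:
    emit(u)
    count = count - 36
for count in buf:
    count = count + (buf - count)
    count = count + num[17]
num = buf[buf]
buf = num[36]
buf = buf - count[buf]

count = count - 36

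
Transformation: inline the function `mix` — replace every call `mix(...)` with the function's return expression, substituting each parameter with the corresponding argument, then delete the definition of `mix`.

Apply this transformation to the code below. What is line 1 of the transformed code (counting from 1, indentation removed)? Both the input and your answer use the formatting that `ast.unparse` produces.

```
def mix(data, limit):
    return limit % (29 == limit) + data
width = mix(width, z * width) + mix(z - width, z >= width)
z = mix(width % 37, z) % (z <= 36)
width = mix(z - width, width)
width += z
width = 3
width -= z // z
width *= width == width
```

width = z * width % (29 == z * width) + width + ((z >= width) % (29 == (z >= width)) + (z - width))

Transformed code:
width = z * width % (29 == z * width) + width + ((z >= width) % (29 == (z >= width)) + (z - width))
z = (z % (29 == z) + width % 37) % (z <= 36)
width = width % (29 == width) + (z - width)
width += z
width = 3
width -= z // z
width *= width == width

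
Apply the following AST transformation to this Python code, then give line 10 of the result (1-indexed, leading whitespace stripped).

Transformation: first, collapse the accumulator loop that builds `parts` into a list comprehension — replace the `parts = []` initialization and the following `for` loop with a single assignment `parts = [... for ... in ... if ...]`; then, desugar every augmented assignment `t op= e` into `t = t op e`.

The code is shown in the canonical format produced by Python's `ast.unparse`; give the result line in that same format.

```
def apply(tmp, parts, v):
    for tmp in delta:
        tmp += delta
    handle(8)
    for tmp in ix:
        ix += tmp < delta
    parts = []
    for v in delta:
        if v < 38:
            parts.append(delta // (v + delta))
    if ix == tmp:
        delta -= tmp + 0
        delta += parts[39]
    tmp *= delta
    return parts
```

delta = delta + parts[39]

Transformed code:
def apply(tmp, parts, v):
    for tmp in delta:
        tmp = tmp + delta
    handle(8)
    for tmp in ix:
        ix = ix + (tmp < delta)
    parts = [delta // (v + delta) for v in delta if v < 38]
    if ix == tmp:
        delta = delta - (tmp + 0)
        delta = delta + parts[39]
    tmp = tmp * delta
    return parts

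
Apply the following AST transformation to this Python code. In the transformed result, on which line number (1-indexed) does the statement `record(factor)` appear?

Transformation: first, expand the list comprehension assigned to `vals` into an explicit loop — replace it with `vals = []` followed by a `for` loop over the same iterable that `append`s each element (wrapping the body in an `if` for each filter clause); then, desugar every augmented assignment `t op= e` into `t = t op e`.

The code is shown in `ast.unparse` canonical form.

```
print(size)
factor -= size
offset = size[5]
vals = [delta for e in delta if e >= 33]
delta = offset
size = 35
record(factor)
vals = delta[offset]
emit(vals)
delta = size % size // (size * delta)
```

10

Transformed code:
print(size)
factor = factor - size
offset = size[5]
vals = []
for e in delta:
    if e >= 33:
        vals.append(delta)
delta = offset
size = 35
record(factor)
vals = delta[offset]
emit(vals)
delta = size % size // (size * delta)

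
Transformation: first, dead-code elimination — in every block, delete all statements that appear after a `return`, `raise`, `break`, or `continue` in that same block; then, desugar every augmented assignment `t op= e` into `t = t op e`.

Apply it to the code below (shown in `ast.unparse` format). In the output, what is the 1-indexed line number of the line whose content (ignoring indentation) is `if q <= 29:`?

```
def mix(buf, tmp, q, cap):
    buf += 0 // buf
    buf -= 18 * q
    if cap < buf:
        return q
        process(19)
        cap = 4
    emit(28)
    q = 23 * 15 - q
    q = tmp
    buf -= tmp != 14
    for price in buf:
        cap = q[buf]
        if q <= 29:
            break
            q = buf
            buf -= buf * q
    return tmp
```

Transformed code:
def mix(buf, tmp, q, cap):
    buf = buf + 0 // buf
    buf = buf - 18 * q
    if cap < buf:
        return q
    emit(28)
    q = 23 * 15 - q
    q = tmp
    buf = buf - (tmp != 14)
    for price in buf:
        cap = q[buf]
        if q <= 29:
            break
    return tmp

12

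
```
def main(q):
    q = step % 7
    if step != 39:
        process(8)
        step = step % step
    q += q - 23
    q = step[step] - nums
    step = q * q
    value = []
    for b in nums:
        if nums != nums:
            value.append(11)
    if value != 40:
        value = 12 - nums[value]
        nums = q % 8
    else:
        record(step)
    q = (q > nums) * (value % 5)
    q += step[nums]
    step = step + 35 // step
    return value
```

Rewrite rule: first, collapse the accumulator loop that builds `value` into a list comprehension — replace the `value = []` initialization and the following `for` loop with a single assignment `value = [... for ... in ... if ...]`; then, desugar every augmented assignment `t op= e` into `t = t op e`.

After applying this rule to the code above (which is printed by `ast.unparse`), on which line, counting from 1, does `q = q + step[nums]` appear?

16

Transformed code:
def main(q):
    q = step % 7
    if step != 39:
        process(8)
        step = step % step
    q = q + (q - 23)
    q = step[step] - nums
    step = q * q
    value = [11 for b in nums if nums != nums]
    if value != 40:
        value = 12 - nums[value]
        nums = q % 8
    else:
        record(step)
    q = (q > nums) * (value % 5)
    q = q + step[nums]
    step = step + 35 // step
    return value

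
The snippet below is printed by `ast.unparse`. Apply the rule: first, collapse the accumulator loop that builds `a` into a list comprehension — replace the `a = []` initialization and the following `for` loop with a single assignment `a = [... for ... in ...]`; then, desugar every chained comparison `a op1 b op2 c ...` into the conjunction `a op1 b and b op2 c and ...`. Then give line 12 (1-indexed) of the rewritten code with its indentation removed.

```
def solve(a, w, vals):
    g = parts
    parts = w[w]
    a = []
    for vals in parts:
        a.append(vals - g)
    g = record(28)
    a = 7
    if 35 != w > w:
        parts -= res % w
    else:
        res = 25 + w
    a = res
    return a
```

Transformed code:
def solve(a, w, vals):
    g = parts
    parts = w[w]
    a = [vals - g for vals in parts]
    g = record(28)
    a = 7
    if 35 != w and w > w:
        parts -= res % w
    else:
        res = 25 + w
    a = res
    return a

return a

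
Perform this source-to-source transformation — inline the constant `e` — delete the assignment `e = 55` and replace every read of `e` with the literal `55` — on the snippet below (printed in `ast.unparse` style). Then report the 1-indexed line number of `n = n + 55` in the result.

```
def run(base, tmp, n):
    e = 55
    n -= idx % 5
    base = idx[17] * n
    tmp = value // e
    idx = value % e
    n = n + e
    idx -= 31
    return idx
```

6

Transformed code:
def run(base, tmp, n):
    n -= idx % 5
    base = idx[17] * n
    tmp = value // 55
    idx = value % 55
    n = n + 55
    idx -= 31
    return idx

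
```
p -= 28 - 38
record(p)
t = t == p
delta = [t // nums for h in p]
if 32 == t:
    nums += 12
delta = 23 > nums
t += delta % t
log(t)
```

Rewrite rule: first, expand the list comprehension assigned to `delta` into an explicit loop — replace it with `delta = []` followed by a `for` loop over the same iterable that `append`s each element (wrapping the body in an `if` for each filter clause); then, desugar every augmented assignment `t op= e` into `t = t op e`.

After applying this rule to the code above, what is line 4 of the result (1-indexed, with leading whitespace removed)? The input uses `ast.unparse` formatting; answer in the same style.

Transformed code:
p = p - (28 - 38)
record(p)
t = t == p
delta = []
for h in p:
    delta.append(t // nums)
if 32 == t:
    nums = nums + 12
delta = 23 > nums
t = t + delta % t
log(t)

delta = []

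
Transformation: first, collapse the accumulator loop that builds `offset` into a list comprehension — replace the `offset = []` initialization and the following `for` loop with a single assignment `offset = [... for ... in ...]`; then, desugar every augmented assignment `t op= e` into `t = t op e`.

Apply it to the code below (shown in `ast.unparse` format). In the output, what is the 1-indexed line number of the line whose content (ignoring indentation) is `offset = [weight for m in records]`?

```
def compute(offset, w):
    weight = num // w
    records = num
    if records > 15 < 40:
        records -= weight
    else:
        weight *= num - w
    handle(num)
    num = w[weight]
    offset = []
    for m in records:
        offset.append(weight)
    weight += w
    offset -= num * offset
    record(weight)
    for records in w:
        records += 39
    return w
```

10

Transformed code:
def compute(offset, w):
    weight = num // w
    records = num
    if records > 15 < 40:
        records = records - weight
    else:
        weight = weight * (num - w)
    handle(num)
    num = w[weight]
    offset = [weight for m in records]
    weight = weight + w
    offset = offset - num * offset
    record(weight)
    for records in w:
        records = records + 39
    return w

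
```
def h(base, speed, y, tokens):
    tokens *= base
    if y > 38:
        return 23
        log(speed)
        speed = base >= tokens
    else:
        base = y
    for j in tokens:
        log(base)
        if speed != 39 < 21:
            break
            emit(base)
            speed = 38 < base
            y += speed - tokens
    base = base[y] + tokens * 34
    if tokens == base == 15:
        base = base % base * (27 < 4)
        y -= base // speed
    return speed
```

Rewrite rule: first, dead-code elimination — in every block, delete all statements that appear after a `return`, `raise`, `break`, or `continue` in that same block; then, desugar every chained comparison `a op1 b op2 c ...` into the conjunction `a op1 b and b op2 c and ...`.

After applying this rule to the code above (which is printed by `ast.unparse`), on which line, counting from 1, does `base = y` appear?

Transformed code:
def h(base, speed, y, tokens):
    tokens *= base
    if y > 38:
        return 23
    else:
        base = y
    for j in tokens:
        log(base)
        if speed != 39 and 39 < 21:
            break
    base = base[y] + tokens * 34
    if tokens == base and base == 15:
        base = base % base * (27 < 4)
        y -= base // speed
    return speed

6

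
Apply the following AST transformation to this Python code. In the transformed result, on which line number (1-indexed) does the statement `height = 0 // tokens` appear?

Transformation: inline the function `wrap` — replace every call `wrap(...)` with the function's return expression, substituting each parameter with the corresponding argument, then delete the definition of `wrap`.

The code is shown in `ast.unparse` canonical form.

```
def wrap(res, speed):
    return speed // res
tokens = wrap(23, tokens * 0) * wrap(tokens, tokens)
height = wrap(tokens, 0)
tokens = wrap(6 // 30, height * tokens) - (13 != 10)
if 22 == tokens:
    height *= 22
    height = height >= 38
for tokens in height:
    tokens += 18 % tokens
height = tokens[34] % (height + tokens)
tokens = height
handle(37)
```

Transformed code:
tokens = tokens * 0 // 23 * (tokens // tokens)
height = 0 // tokens
tokens = height * tokens // (6 // 30) - (13 != 10)
if 22 == tokens:
    height *= 22
    height = height >= 38
for tokens in height:
    tokens += 18 % tokens
height = tokens[34] % (height + tokens)
tokens = height
handle(37)

2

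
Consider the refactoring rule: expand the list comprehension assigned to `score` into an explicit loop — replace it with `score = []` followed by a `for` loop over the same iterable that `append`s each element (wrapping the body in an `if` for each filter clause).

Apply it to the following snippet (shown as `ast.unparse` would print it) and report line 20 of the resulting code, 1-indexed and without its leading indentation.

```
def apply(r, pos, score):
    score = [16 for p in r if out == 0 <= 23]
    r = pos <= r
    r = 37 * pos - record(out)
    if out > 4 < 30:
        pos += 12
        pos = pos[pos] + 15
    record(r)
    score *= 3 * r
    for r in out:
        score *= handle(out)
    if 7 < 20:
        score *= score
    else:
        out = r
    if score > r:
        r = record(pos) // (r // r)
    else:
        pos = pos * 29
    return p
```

r = record(pos) // (r // r)

Transformed code:
def apply(r, pos, score):
    score = []
    for p in r:
        if out == 0 <= 23:
            score.append(16)
    r = pos <= r
    r = 37 * pos - record(out)
    if out > 4 < 30:
        pos += 12
        pos = pos[pos] + 15
    record(r)
    score *= 3 * r
    for r in out:
        score *= handle(out)
    if 7 < 20:
        score *= score
    else:
        out = r
    if score > r:
        r = record(pos) // (r // r)
    else:
        pos = pos * 29
    return p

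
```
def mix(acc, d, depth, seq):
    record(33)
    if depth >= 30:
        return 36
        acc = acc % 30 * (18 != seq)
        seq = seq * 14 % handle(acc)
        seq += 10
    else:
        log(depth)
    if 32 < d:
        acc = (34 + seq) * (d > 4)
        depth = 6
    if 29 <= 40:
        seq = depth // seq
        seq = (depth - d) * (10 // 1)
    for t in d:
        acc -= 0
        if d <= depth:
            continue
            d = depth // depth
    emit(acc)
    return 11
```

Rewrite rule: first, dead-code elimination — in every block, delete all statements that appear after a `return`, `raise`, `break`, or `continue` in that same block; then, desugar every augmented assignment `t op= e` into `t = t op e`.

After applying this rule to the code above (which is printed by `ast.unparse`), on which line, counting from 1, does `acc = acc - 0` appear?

14

Transformed code:
def mix(acc, d, depth, seq):
    record(33)
    if depth >= 30:
        return 36
    else:
        log(depth)
    if 32 < d:
        acc = (34 + seq) * (d > 4)
        depth = 6
    if 29 <= 40:
        seq = depth // seq
        seq = (depth - d) * (10 // 1)
    for t in d:
        acc = acc - 0
        if d <= depth:
            continue
    emit(acc)
    return 11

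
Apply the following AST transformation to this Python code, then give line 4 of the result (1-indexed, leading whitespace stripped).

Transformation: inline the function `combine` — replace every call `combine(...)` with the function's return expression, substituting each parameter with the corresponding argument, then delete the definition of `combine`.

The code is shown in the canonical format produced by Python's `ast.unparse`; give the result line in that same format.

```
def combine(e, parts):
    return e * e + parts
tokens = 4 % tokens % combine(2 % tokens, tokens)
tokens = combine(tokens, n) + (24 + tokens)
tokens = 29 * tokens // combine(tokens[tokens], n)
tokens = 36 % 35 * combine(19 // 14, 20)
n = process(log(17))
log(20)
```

Transformed code:
tokens = 4 % tokens % (2 % tokens * (2 % tokens) + tokens)
tokens = tokens * tokens + n + (24 + tokens)
tokens = 29 * tokens // (tokens[tokens] * tokens[tokens] + n)
tokens = 36 % 35 * (19 // 14 * (19 // 14) + 20)
n = process(log(17))
log(20)

tokens = 36 % 35 * (19 // 14 * (19 // 14) + 20)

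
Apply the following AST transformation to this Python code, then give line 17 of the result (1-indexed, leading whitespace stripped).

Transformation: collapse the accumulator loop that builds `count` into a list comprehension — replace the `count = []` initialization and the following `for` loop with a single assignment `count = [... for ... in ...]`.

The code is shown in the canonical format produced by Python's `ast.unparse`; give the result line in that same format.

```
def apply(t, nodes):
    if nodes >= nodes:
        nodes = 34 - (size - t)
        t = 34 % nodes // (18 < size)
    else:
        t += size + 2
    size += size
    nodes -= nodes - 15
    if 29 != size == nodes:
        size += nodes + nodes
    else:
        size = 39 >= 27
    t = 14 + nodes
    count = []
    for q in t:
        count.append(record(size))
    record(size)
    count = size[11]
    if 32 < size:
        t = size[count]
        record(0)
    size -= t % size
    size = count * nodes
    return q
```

if 32 < size:

Transformed code:
def apply(t, nodes):
    if nodes >= nodes:
        nodes = 34 - (size - t)
        t = 34 % nodes // (18 < size)
    else:
        t += size + 2
    size += size
    nodes -= nodes - 15
    if 29 != size == nodes:
        size += nodes + nodes
    else:
        size = 39 >= 27
    t = 14 + nodes
    count = [record(size) for q in t]
    record(size)
    count = size[11]
    if 32 < size:
        t = size[count]
        record(0)
    size -= t % size
    size = count * nodes
    return q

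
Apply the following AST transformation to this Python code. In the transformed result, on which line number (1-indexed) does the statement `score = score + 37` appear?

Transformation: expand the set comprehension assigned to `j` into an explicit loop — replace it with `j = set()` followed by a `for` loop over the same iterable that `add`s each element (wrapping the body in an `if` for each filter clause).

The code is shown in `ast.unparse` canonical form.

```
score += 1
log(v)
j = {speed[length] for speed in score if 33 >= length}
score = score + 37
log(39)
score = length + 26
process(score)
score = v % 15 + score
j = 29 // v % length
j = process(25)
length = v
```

7

Transformed code:
score += 1
log(v)
j = set()
for speed in score:
    if 33 >= length:
        j.add(speed[length])
score = score + 37
log(39)
score = length + 26
process(score)
score = v % 15 + score
j = 29 // v % length
j = process(25)
length = v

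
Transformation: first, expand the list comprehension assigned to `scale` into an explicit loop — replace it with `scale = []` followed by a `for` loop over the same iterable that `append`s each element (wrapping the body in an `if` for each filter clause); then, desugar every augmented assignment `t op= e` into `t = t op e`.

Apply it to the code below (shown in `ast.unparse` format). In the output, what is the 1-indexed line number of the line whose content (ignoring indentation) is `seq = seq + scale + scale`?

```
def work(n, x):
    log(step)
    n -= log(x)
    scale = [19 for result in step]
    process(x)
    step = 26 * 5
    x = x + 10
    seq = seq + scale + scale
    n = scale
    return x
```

10

Transformed code:
def work(n, x):
    log(step)
    n = n - log(x)
    scale = []
    for result in step:
        scale.append(19)
    process(x)
    step = 26 * 5
    x = x + 10
    seq = seq + scale + scale
    n = scale
    return x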